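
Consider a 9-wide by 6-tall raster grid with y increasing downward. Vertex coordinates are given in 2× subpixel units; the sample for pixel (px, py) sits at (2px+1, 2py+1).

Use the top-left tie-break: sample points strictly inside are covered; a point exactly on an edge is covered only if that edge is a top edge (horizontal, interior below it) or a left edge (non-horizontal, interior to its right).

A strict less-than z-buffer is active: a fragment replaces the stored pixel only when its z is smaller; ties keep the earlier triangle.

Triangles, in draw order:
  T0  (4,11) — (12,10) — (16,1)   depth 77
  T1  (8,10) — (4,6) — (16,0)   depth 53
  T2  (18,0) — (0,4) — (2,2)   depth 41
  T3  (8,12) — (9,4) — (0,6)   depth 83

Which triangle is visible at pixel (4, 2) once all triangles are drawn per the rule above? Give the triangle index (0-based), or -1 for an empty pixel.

T0:
  2·area = 68  (B↔C swapped to make it positive)
  edge (4, 11)→(16, 1): d=(12,-10) top-left  bias=+0
  edge (16, 1)→(12, 10): d=(-4,9) right/bottom  bias=-1
  edge (12, 10)→(4, 11): d=(-8,1) right/bottom  bias=-1
    (7,1)@(15, 3): e=[14,1,53] → X
    (8,1)@(17, 3): e=[34,-17,51] → .
    (6,2)@(13, 5): e=[18,11,39] → X
    (7,2)@(15, 5): e=[38,-7,37] → .
    (4,3)@(9, 7): e=[2,39,27] → X
    (5,3)@(11, 7): e=[22,21,25] → X
    (7,3)@(15, 7): e=[62,-15,21] → .
    (3,4)@(7, 9): e=[6,49,13] → X
    (6,4)@(13, 9): e=[66,-5,7] → .
    (3,5)@(7, 11): e=[30,41,-3] → .
    (4,5)@(9, 11): e=[50,23,-5] → .
    (5,5)@(11, 11): e=[70,5,-7] → .
  covered (8 px):
    . . . . . . . . .
    . . . . . . . X .
    . . . . . . X . .
    . . . . X X X . .
    . . . X X X . . .
    . . . . . . . . .
T1:
  2·area = 72
  edge (8, 10)→(4, 6): d=(-4,-4) top-left  bias=+0
  edge (4, 6)→(16, 0): d=(12,-6) top-left  bias=+0
  edge (16, 0)→(8, 10): d=(-8,10) right/bottom  bias=-1
    (7,0)@(15, 1): e=[64,6,2] → X
    (8,0)@(17, 1): e=[72,18,-18] → .
    (0,1)@(1, 3): e=[0,-54,126] → .  [on edge]
    (5,1)@(11, 3): e=[40,6,26] → X
    (6,1)@(13, 3): e=[48,18,6] → X
    (7,1)@(15, 3): e=[56,30,-14] → .
    (1,2)@(3, 5): e=[0,-18,90] → .  [on edge]
    (3,2)@(7, 5): e=[16,6,50] → X
    (4,2)@(9, 5): e=[24,18,30] → X
    (6,2)@(13, 5): e=[40,42,-10] → .
    (2,3)@(5, 7): e=[0,18,54] → X  [on edge]
    (5,3)@(11, 7): e=[24,54,-6] → .
    (3,4)@(7, 9): e=[0,54,18] → X  [on edge]
    (4,5)@(9, 11): e=[0,90,-18] → .  [on edge]
  covered (10 px):
    . . . . . . . X .
    . . . . . X X . .
    . . . X X X . . .
    . . X X X . . . .
    . . . X . . . . .
    . . . . . . . . .
T2:
  2·area = 28
  edge (18, 0)→(0, 4): d=(-18,4) right/bottom  bias=-1
  edge (0, 4)→(2, 2): d=(2,-2) top-left  bias=+0
  edge (2, 2)→(18, 0): d=(16,-2) top-left  bias=+0
    (1,0)@(3, 1): e=[42,0,-14] → .  [on edge]
    (5,0)@(11, 1): e=[10,16,2] → X
    (6,0)@(13, 1): e=[2,20,6] → X
    (7,0)@(15, 1): e=[-6,24,10] → .
    (0,1)@(1, 3): e=[14,0,14] → X  [on edge]
    (1,1)@(3, 3): e=[6,4,18] → X
    (2,1)@(5, 3): e=[-2,8,22] → .
    (5,1)@(11, 3): e=[-26,20,34] → .
    (6,1)@(13, 3): e=[-34,24,38] → .
    (0,2)@(1, 5): e=[-22,4,46] → .
    (1,2)@(3, 5): e=[-30,8,50] → .
  covered (4 px):
    . . . . . X X . .
    X X . . . . . . .
    . . . . . . . . .
    . . . . . . . . .
    . . . . . . . . .
    . . . . . . . . .
T3:
  2·area = 70  (B↔C swapped to make it positive)
  edge (8, 12)→(0, 6): d=(-8,-6) top-left  bias=+0
  edge (0, 6)→(9, 4): d=(9,-2) top-left  bias=+0
  edge (9, 4)→(8, 12): d=(-1,8) right/bottom  bias=-1
    (2,2)@(5, 5): e=[38,1,31] → X
    (3,2)@(7, 5): e=[50,5,15] → X
    (4,2)@(9, 5): e=[62,9,-1] → .
    (1,3)@(3, 7): e=[10,15,45] → X
    (4,3)@(9, 7): e=[46,27,-3] → .
    (1,4)@(3, 9): e=[-6,33,43] → .
    (2,4)@(5, 9): e=[6,37,27] → X
    (4,4)@(9, 9): e=[30,45,-5] → .
    (2,5)@(5, 11): e=[-10,55,25] → .
    (3,5)@(7, 11): e=[2,59,9] → X
    (4,5)@(9, 11): e=[14,63,-7] → .
  covered (8 px):
    . . . . . . . . .
    . . . . . . . . .
    . . X X . . . . .
    . X X X . . . . .
    . . X X . . . . .
    . . . X . . . . .

Z-buffer (winner per pixel, '.' = empty):
  . . . . . 2 2 1 .
  2 2 . . . 1 1 0 .
  . . 3 1 1 1 0 . .
  . 3 1 1 1 0 0 . .
  . . 3 1 0 0 . . .
  . . . 3 . . . . .

Result: 1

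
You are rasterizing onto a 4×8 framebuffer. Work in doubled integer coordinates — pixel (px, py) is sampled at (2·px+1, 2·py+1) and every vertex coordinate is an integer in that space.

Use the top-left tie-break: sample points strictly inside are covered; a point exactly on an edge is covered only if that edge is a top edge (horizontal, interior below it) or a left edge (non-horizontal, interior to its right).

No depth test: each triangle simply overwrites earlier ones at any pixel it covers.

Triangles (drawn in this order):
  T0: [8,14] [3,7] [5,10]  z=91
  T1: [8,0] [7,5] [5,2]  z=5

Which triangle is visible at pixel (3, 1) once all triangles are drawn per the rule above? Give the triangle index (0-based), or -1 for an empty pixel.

T0:
  2·area = 1  (B↔C swapped to make it positive)
  edge (8, 14)→(5, 10): d=(-3,-4) top-left  bias=+0
  edge (5, 10)→(3, 7): d=(-2,-3) top-left  bias=+0
  edge (3, 7)→(8, 14): d=(5,7) right/bottom  bias=-1
    (1,3)@(3, 7): e=[1,0,0] → ·  [on edge]
    (3,6)@(7, 13): e=[-1,0,2] → ·  [on edge]
  covered (0 px):
    · · · ·
    · · · ·
    · · · ·
    · · · ·
    · · · ·
    · · · ·
    · · · ·
    · · · ·
T1:
  2·area = 13
  edge (8, 0)→(7, 5): d=(-1,5) right/bottom  bias=-1
  edge (7, 5)→(5, 2): d=(-2,-3) top-left  bias=+0
  edge (5, 2)→(8, 0): d=(3,-2) top-left  bias=+0
    (3,0)@(7, 1): e=[4,8,1] → █
    (3,1)@(7, 3): e=[2,4,7] → █
    (3,2)@(7, 5): e=[0,0,13] → ·  [on edge]
    (2,7)@(5, 15): e=[0,-26,39] → ·  [on edge]
  covered (2 px):
    · · · █
    · · · █
    · · · ·
    · · · ·
    · · · ·
    · · · ·
    · · · ·
    · · · ·

Z-buffer (winner per pixel, '.' = empty):
  . . . 1
  . . . 1
  . . . .
  . . . .
  . . . .
  . . . .
  . . . .
  . . . .

Final: 1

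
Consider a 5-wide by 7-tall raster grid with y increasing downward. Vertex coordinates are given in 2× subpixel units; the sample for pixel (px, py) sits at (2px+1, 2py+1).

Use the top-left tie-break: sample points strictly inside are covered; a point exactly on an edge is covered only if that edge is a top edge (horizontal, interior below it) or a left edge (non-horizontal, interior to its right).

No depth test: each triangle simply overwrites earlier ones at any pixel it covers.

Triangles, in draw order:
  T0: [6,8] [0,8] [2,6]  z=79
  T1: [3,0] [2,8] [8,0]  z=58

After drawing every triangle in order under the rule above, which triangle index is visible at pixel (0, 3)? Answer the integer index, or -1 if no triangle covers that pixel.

T0:
  2·area = 12
  edge (6, 8)→(0, 8): d=(-6,0) right/bottom  bias=-1
  edge (0, 8)→(2, 6): d=(2,-2) top-left  bias=+0
  edge (2, 6)→(6, 8): d=(4,2) right/bottom  bias=-1
    (3,0)@(7, 1): e=[42,0,-30] → .  [on edge]
    (2,1)@(5, 3): e=[30,0,-18] → .  [on edge]
    (1,2)@(3, 5): e=[18,0,-6] → .  [on edge]
    (0,3)@(1, 7): e=[6,0,6] → X  [on edge]
    (1,3)@(3, 7): e=[6,4,2] → X
    (2,3)@(5, 7): e=[6,8,-2] → .
    (0,4)@(1, 9): e=[-6,4,14] → .
    (1,4)@(3, 9): e=[-6,8,10] → .
  covered (2 px):
    . . . . .
    . . . . .
    . . . . .
    X X . . .
    . . . . .
    . . . . .
    . . . . .
T1:
  2·area = 40  (B↔C swapped to make it positive)
  edge (3, 0)→(8, 0): d=(5,0) top-left  bias=+0
  edge (8, 0)→(2, 8): d=(-6,8) right/bottom  bias=-1
  edge (2, 8)→(3, 0): d=(1,-8) top-left  bias=+0
    (1,0)@(3, 1): e=[5,34,1] → X
    (2,0)@(5, 1): e=[5,18,17] → X
    (3,0)@(7, 1): e=[5,2,33] → X
    (4,0)@(9, 1): e=[5,-14,49] → .
    (1,1)@(3, 3): e=[15,22,3] → X
    (3,1)@(7, 3): e=[15,-10,35] → .
    (1,2)@(3, 5): e=[25,10,5] → X
    (2,2)@(5, 5): e=[25,-6,21] → .
    (1,3)@(3, 7): e=[35,-2,7] → .
  covered (6 px):
    . X X X .
    . X X . .
    . X . . .
    . . . . .
    . . . . .
    . . . . .
    . . . . .

Z-buffer (winner per pixel, '.' = empty):
  . 1 1 1 .
  . 1 1 . .
  . 1 . . .
  0 0 . . .
  . . . . .
  . . . . .
  . . . . .

Result: 0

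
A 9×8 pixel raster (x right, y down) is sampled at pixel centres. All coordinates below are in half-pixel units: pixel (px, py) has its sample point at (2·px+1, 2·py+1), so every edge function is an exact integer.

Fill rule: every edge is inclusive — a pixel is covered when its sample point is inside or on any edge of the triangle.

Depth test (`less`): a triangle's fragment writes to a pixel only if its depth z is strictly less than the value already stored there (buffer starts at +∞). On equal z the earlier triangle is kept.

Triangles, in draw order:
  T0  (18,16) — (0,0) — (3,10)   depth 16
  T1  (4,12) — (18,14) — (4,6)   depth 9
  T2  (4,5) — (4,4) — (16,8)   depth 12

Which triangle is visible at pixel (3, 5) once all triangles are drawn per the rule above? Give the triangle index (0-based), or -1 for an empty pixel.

T0:
  2·area = 132  (B↔C swapped to make it positive)
  edge (18, 16)→(3, 10): d=(-15,-6) inclusive
  edge (3, 10)→(0, 0): d=(-3,-10) inclusive
  edge (0, 0)→(18, 16): d=(18,16) inclusive
    (0,0)@(1, 1): e=[123,7,2] → #
    (1,0)@(3, 1): e=[135,27,-30] → ·
    (0,1)@(1, 3): e=[93,1,38] → #
    (1,1)@(3, 3): e=[105,21,6] → #
    (2,1)@(5, 3): e=[117,41,-26] → ·
    (0,2)@(1, 5): e=[63,-5,74] → ·
    (1,2)@(3, 5): e=[75,15,42] → #
    (2,2)@(5, 5): e=[87,35,10] → #
    (3,2)@(7, 5): e=[99,55,-22] → ·
    (1,3)@(3, 7): e=[45,9,78] → #
    (3,3)@(7, 7): e=[69,49,14] → #
    (4,3)@(9, 7): e=[81,69,-18] → ·
  covered (17 px):
    # · · · · · · · ·
    # # · · · · · · ·
    · # # · · · · · ·
    · # # # · · · · ·
    · # # # # · · · ·
    · · · # # # · · ·
    · · · · · # # · ·
    · · · · · · · · ·
T1:
  2·area = 84  (B↔C swapped to make it positive)
  edge (4, 12)→(4, 6): d=(0,-6) inclusive
  edge (4, 6)→(18, 14): d=(14,8) inclusive
  edge (18, 14)→(4, 12): d=(-14,-2) inclusive
    (2,3)@(5, 7): e=[6,6,72] → #
    (3,3)@(7, 7): e=[18,-10,76] → ·
    (2,4)@(5, 9): e=[6,34,44] → #
    (3,4)@(7, 9): e=[18,18,48] → #
    (4,4)@(9, 9): e=[30,2,52] → #
    (5,4)@(11, 9): e=[42,-14,56] → ·
    (2,5)@(5, 11): e=[6,62,16] → #
    (5,5)@(11, 11): e=[42,14,28] → #
    (6,5)@(13, 11): e=[54,-2,32] → ·
    (2,6)@(5, 13): e=[6,90,-12] → ·
    (3,6)@(7, 13): e=[18,74,-8] → ·
    (4,6)@(9, 13): e=[30,58,-4] → ·
    (5,6)@(11, 13): e=[42,42,0] → #  [on edge]
  covered (11 px):
    · · · · · · · · ·
    · · · · · · · · ·
    · · · · · · · · ·
    · · # · · · · · ·
    · · # # # · · · ·
    · · # # # # · · ·
    · · · · · # # # ·
    · · · · · · · · ·
T2:
  2·area = 12
  edge (4, 5)→(4, 4): d=(0,-1) inclusive
  edge (4, 4)→(16, 8): d=(12,4) inclusive
  edge (16, 8)→(4, 5): d=(-12,-3) inclusive
    (0,1)@(1, 3): e=[-3,0,15] → ·  [on edge]
    (2,2)@(5, 5): e=[1,8,3] → #
    (3,2)@(7, 5): e=[3,0,9] → #  [on edge]
    (4,2)@(9, 5): e=[5,-8,15] → ·
    (2,3)@(5, 7): e=[1,32,-21] → ·
    (3,3)@(7, 7): e=[3,24,-15] → ·
    (6,3)@(13, 7): e=[9,0,3] → #  [on edge]
    (7,3)@(15, 7): e=[11,-8,9] → ·
    (6,4)@(13, 9): e=[9,24,-21] → ·
  covered (3 px):
    · · · · · · · · ·
    · · · · · · · · ·
    · · # # · · · · ·
    · · · · · · # · ·
    · · · · · · · · ·
    · · · · · · · · ·
    · · · · · · · · ·
    · · · · · · · · ·

Z-buffer (winner per pixel, '.' = empty):
  0 . . . . . . . .
  0 0 . . . . . . .
  . 0 2 2 . . . . .
  . 0 1 0 . . 2 . .
  . 0 1 1 1 . . . .
  . . 1 1 1 1 . . .
  . . . . . 1 1 1 .
  . . . . . . . . .

Final: 1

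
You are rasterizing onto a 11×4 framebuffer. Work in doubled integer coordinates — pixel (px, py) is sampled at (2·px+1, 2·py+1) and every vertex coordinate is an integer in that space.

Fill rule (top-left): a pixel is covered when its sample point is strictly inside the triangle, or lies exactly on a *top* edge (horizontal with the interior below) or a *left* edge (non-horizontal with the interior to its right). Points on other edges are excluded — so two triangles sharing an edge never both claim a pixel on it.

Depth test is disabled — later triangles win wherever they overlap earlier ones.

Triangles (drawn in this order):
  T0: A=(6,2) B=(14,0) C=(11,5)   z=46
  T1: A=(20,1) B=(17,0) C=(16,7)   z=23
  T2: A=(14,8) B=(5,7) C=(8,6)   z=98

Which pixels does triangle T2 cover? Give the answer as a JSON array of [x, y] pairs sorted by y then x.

T0:
  2·area = 34
  edge (6, 2)→(14, 0): d=(8,-2) top-left  bias=+0
  edge (14, 0)→(11, 5): d=(-3,5) right/bottom  bias=-1
  edge (11, 5)→(6, 2): d=(-5,-3) top-left  bias=+0
    (5,0)@(11, 1): e=[2,12,20] → █
    (6,0)@(13, 1): e=[6,2,26] → █
    (7,0)@(15, 1): e=[10,-8,32] → ·
    (4,1)@(9, 3): e=[14,16,4] → █
    (6,1)@(13, 3): e=[22,-4,16] → ·
    (4,2)@(9, 5): e=[30,10,-6] → ·
    (5,2)@(11, 5): e=[34,0,0] → ·  [on edge]
  covered (4 px):
    · · · · · █ █ · · · ·
    · · · · █ █ · · · · ·
    · · · · · · · · · · ·
    · · · · · · · · · · ·
T1:
  2·area = 22  (B↔C swapped to make it positive)
  edge (20, 1)→(16, 7): d=(-4,6) right/bottom  bias=-1
  edge (16, 7)→(17, 0): d=(1,-7) top-left  bias=+0
  edge (17, 0)→(20, 1): d=(3,1) right/bottom  bias=-1
    (8,0)@(17, 1): e=[18,1,3] → █
    (9,0)@(19, 1): e=[6,15,1] → █
    (10,0)@(21, 1): e=[-6,29,-1] → ·
    (8,1)@(17, 3): e=[10,3,9] → █
    (9,1)@(19, 3): e=[-2,17,7] → ·
    (8,2)@(17, 5): e=[2,5,15] → █
    (9,2)@(19, 5): e=[-10,19,13] → ·
    (8,3)@(17, 7): e=[-6,7,21] → ·
  covered (4 px):
    · · · · · · · · █ █ ·
    · · · · · · · · █ · ·
    · · · · · · · · █ · ·
    · · · · · · · · · · ·
T2:
  2·area = 12
  edge (14, 8)→(5, 7): d=(-9,-1) top-left  bias=+0
  edge (5, 7)→(8, 6): d=(3,-1) top-left  bias=+0
  edge (8, 6)→(14, 8): d=(6,2) right/bottom  bias=-1
    (8,1)@(17, 3): e=[48,0,-36] → ·  [on edge]
    (2,2)@(5, 5): e=[18,-6,0] → ·  [on edge]
    (5,2)@(11, 5): e=[24,0,-12] → ·  [on edge]
    (2,3)@(5, 7): e=[0,0,12] → █  [on edge]
    (3,3)@(7, 7): e=[2,2,8] → █
    (4,3)@(9, 7): e=[4,4,4] → █
    (5,3)@(11, 7): e=[6,6,0] → ·  [on edge]
  covered (3 px):
    · · · · · · · · · · ·
    · · · · · · · · · · ·
    · · · · · · · · · · ·
    · · █ █ █ · · · · · ·

Answer: [[2,3],[3,3],[4,3]]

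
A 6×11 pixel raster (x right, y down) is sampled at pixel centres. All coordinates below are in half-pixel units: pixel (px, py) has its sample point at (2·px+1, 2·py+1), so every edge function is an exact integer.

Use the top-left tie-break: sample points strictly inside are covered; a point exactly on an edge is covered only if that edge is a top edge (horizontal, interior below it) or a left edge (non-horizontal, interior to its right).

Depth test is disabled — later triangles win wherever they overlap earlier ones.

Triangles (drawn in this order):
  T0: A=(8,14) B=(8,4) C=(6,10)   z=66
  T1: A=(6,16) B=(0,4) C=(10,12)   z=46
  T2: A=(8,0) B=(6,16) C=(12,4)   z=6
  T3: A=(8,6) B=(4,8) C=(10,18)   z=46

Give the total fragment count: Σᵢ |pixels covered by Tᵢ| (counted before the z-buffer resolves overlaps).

T0:
  2·area = 20  (B↔C swapped to make it positive)
  edge (8, 14)→(6, 10): d=(-2,-4) top-left  bias=+0
  edge (6, 10)→(8, 4): d=(2,-6) top-left  bias=+0
  edge (8, 4)→(8, 14): d=(0,10) right/bottom  bias=-1
    (4,0)@(9, 1): e=[30,0,-10] → ·  [on edge]
    (3,3)@(7, 7): e=[10,0,10] → █  [on edge]
    (4,3)@(9, 7): e=[18,12,-10] → ·
    (3,4)@(7, 9): e=[6,4,10] → █
    (4,4)@(9, 9): e=[14,16,-10] → ·
    (3,5)@(7, 11): e=[2,8,10] → █
    (4,5)@(9, 11): e=[10,20,-10] → ·
    (2,6)@(5, 13): e=[-10,0,30] → ·  [on edge]
    (3,6)@(7, 13): e=[-2,12,10] → ·
    (1,9)@(3, 19): e=[-30,0,50] → ·  [on edge]
  covered (3 px):
    · · · · · ·
    · · · · · ·
    · · · · · ·
    · · · █ · ·
    · · · █ · ·
    · · · █ · ·
    · · · · · ·
    · · · · · ·
    · · · · · ·
    · · · · · ·
    · · · · · ·
T1:
  2·area = 72
  edge (6, 16)→(0, 4): d=(-6,-12) top-left  bias=+0
  edge (0, 4)→(10, 12): d=(10,8) right/bottom  bias=-1
  edge (10, 12)→(6, 16): d=(-4,4) right/bottom  bias=-1
    (0,2)@(1, 5): e=[6,2,64] → █
    (1,2)@(3, 5): e=[30,-14,56] → ·
    (0,3)@(1, 7): e=[-6,22,56] → ·
    (1,3)@(3, 7): e=[18,6,48] → █
    (2,3)@(5, 7): e=[42,-10,40] → ·
    (1,4)@(3, 9): e=[6,26,40] → █
    (2,4)@(5, 9): e=[30,10,32] → █
    (3,4)@(7, 9): e=[54,-6,24] → ·
    (1,5)@(3, 11): e=[-6,46,32] → ·
    (2,5)@(5, 11): e=[18,30,24] → █
    (3,5)@(7, 11): e=[42,14,16] → █
    (4,5)@(9, 11): e=[66,-2,8] → ·
    (5,5)@(11, 11): e=[90,-18,0] → ·  [on edge]
    (4,6)@(9, 13): e=[54,18,0] → ·  [on edge]
    (3,7)@(7, 15): e=[18,54,0] → ·  [on edge]
    (2,8)@(5, 17): e=[-18,90,0] → ·  [on edge]
    (1,9)@(3, 19): e=[-54,126,0] → ·  [on edge]
    (0,10)@(1, 21): e=[-90,162,0] → ·  [on edge]
  covered (8 px):
    · · · · · ·
    · · · · · ·
    █ · · · · ·
    · █ · · · ·
    · █ █ · · ·
    · · █ █ · ·
    · · █ █ · ·
    · · · · · ·
    · · · · · ·
    · · · · · ·
    · · · · · ·
T2:
  2·area = 72  (B↔C swapped to make it positive)
  edge (8, 0)→(12, 4): d=(4,4) right/bottom  bias=-1
  edge (12, 4)→(6, 16): d=(-6,12) right/bottom  bias=-1
  edge (6, 16)→(8, 0): d=(2,-16) top-left  bias=+0
    (4,0)@(9, 1): e=[0,54,18] → ·  [on edge]
    (4,1)@(9, 3): e=[8,42,22] → █
    (5,1)@(11, 3): e=[0,18,54] → ·  [on edge]
    (4,2)@(9, 5): e=[16,30,26] → █
    (5,2)@(11, 5): e=[8,6,58] → █
    (4,3)@(9, 7): e=[24,18,30] → █
    (5,3)@(11, 7): e=[16,-6,62] → ·
    (3,4)@(7, 9): e=[40,30,2] → █
    (5,4)@(11, 9): e=[24,-18,66] → ·
    (3,5)@(7, 11): e=[48,18,6] → █
    (4,5)@(9, 11): e=[40,-6,38] → ·
    (3,6)@(7, 13): e=[56,6,10] → █
  covered (8 px):
    · · · · · ·
    · · · · █ ·
    · · · · █ █
    · · · · █ ·
    · · · █ █ ·
    · · · █ · ·
    · · · █ · ·
    · · · · · ·
    · · · · · ·
    · · · · · ·
    · · · · · ·
T3:
  2·area = 52  (B↔C swapped to make it positive)
  edge (8, 6)→(10, 18): d=(2,12) right/bottom  bias=-1
  edge (10, 18)→(4, 8): d=(-6,-10) top-left  bias=+0
  edge (4, 8)→(8, 6): d=(4,-2) top-left  bias=+0
    (0,1)@(1, 3): e=[78,0,-26] → ·  [on edge]
    (3,3)@(7, 7): e=[14,36,2] → █
    (4,3)@(9, 7): e=[-10,56,6] → ·
    (2,4)@(5, 9): e=[42,4,6] → █
    (4,4)@(9, 9): e=[-6,44,14] → ·
    (2,5)@(5, 11): e=[46,-8,14] → ·
    (3,5)@(7, 11): e=[22,12,18] → █
    (4,5)@(9, 11): e=[-2,32,22] → ·
    (3,6)@(7, 13): e=[26,0,26] → █  [on edge]
    (4,6)@(9, 13): e=[2,20,30] → █
    (5,6)@(11, 13): e=[-22,40,34] → ·
    (3,7)@(7, 15): e=[30,-12,34] → ·
  covered (7 px):
    · · · · · ·
    · · · · · ·
    · · · · · ·
    · · · █ · ·
    · · █ █ · ·
    · · · █ · ·
    · · · █ █ ·
    · · · · █ ·
    · · · · · ·
    · · · · · ·
    · · · · · ·

Final: 26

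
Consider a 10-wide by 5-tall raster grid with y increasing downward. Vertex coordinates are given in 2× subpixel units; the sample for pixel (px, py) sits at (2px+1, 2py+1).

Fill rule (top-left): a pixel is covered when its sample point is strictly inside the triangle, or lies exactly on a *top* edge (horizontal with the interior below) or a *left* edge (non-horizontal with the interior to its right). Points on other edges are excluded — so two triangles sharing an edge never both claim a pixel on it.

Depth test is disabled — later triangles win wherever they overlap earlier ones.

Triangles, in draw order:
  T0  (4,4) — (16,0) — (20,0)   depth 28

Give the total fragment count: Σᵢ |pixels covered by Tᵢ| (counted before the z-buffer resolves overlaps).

T0:
  2·area = 16
  edge (4, 4)→(16, 0): d=(12,-4) top-left  bias=+0
  edge (16, 0)→(20, 0): d=(4,0) top-left  bias=+0
  edge (20, 0)→(4, 4): d=(-16,4) right/bottom  bias=-1
    (6,0)@(13, 1): e=[0,4,12] → X  [on edge]
    (7,0)@(15, 1): e=[8,4,4] → X
    (8,0)@(17, 1): e=[16,4,-4] → .
    (3,1)@(7, 3): e=[0,12,4] → X  [on edge]
    (4,1)@(9, 3): e=[8,12,-4] → .
    (6,1)@(13, 3): e=[24,12,-20] → .
    (7,1)@(15, 3): e=[32,12,-28] → .
    (0,2)@(1, 5): e=[0,20,-4] → .  [on edge]
    (3,2)@(7, 5): e=[24,20,-28] → .
  covered (3 px):
    . . . . . . X X . .
    . . . X . . . . . .
    . . . . . . . . . .
    . . . . . . . . . .
    . . . . . . . . . .

Result: 3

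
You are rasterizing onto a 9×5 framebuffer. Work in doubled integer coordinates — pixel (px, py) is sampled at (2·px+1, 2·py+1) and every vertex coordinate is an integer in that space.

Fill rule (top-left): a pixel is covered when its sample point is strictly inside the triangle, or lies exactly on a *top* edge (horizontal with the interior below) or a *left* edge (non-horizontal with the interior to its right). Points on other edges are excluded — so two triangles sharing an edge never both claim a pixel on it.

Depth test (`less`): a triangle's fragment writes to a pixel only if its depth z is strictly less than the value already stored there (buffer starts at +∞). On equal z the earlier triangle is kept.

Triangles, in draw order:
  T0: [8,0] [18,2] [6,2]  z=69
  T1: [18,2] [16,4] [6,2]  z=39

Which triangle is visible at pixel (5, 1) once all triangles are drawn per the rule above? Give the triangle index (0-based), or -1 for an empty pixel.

T0:
  2·area = 24
  edge (8, 0)→(18, 2): d=(10,2) right/bottom  bias=-1
  edge (18, 2)→(6, 2): d=(-12,0) right/bottom  bias=-1
  edge (6, 2)→(8, 0): d=(2,-2) top-left  bias=+0
    (3,0)@(7, 1): e=[12,12,0] → X  [on edge]
    (4,0)@(9, 1): e=[8,12,4] → X
    (5,0)@(11, 1): e=[4,12,8] → X
    (6,0)@(13, 1): e=[0,12,12] → .  [on edge]
    (2,1)@(5, 3): e=[36,-12,0] → .  [on edge]
    (3,1)@(7, 3): e=[32,-12,4] → .
    (4,1)@(9, 3): e=[28,-12,8] → .
    (5,1)@(11, 3): e=[24,-12,12] → .
    (1,2)@(3, 5): e=[60,-36,0] → .  [on edge]
    (0,3)@(1, 7): e=[84,-60,0] → .  [on edge]
  covered (3 px):
    . . . X X X . . .
    . . . . . . . . .
    . . . . . . . . .
    . . . . . . . . .
    . . . . . . . . .
T1:
  2·area = 24
  edge (18, 2)→(16, 4): d=(-2,2) right/bottom  bias=-1
  edge (16, 4)→(6, 2): d=(-10,-2) top-left  bias=+0
  edge (6, 2)→(18, 2): d=(12,0) top-left  bias=+0
    (0,0)@(1, 1): e=[36,0,-12] → .  [on edge]
    (5,1)@(11, 3): e=[12,0,12] → X  [on edge]
    (6,1)@(13, 3): e=[8,4,12] → X
    (7,1)@(15, 3): e=[4,8,12] → X
    (8,1)@(17, 3): e=[0,12,12] → .  [on edge]
    (5,2)@(11, 5): e=[8,-20,36] → .
    (6,2)@(13, 5): e=[4,-16,36] → .
    (7,2)@(15, 5): e=[0,-12,36] → .  [on edge]
    (6,3)@(13, 7): e=[0,-36,60] → .  [on edge]
    (5,4)@(11, 9): e=[0,-60,84] → .  [on edge]
  covered (3 px):
    . . . . . . . . .
    . . . . . X X X .
    . . . . . . . . .
    . . . . . . . . .
    . . . . . . . . .

Z-buffer (winner per pixel, '.' = empty):
  . . . 0 0 0 . . .
  . . . . . 1 1 1 .
  . . . . . . . . .
  . . . . . . . . .
  . . . . . . . . .

Answer: 1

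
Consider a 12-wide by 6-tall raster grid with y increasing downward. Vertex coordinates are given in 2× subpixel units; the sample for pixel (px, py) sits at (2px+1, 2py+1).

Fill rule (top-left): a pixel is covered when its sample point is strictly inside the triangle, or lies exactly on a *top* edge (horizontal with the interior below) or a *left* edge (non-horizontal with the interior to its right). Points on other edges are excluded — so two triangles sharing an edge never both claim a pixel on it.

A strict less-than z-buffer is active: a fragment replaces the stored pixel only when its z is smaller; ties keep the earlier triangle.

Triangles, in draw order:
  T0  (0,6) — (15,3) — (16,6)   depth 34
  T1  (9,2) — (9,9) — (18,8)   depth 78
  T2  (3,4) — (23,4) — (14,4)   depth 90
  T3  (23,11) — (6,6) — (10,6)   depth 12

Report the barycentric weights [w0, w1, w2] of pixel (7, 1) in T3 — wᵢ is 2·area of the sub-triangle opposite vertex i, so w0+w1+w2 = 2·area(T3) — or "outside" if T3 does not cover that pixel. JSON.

T0:
  2·area = 48
  edge (0, 6)→(15, 3): d=(15,-3) top-left  bias=+0
  edge (15, 3)→(16, 6): d=(1,3) right/bottom  bias=-1
  edge (16, 6)→(0, 6): d=(-16,0) right/bottom  bias=-1
    (7,1)@(15, 3): e=[0,0,48] → ·  [on edge]
    (2,2)@(5, 5): e=[0,32,16] → █  [on edge]
    (3,2)@(7, 5): e=[6,26,16] → █
    (4,2)@(9, 5): e=[12,20,16] → █
    (5,2)@(11, 5): e=[18,14,16] → █
    (6,2)@(13, 5): e=[24,8,16] → █
    (7,2)@(15, 5): e=[30,2,16] → █
    (8,2)@(17, 5): e=[36,-4,16] → ·
    (2,3)@(5, 7): e=[30,34,-16] → ·
    (3,3)@(7, 7): e=[36,28,-16] → ·
    (4,3)@(9, 7): e=[42,22,-16] → ·
    (5,3)@(11, 7): e=[48,16,-16] → ·
    (8,4)@(17, 9): e=[96,0,-48] → ·  [on edge]
  covered (6 px):
    · · · · · · · · · · · ·
    · · · · · · · · · · · ·
    · · █ █ █ █ █ █ · · · ·
    · · · · · · · · · · · ·
    · · · · · · · · · · · ·
    · · · · · · · · · · · ·
T1:
  2·area = 63  (B↔C swapped to make it positive)
  edge (9, 2)→(18, 8): d=(9,6) right/bottom  bias=-1
  edge (18, 8)→(9, 9): d=(-9,1) right/bottom  bias=-1
  edge (9, 9)→(9, 2): d=(0,-7) top-left  bias=+0
    (4,0)@(9, 1): e=[-9,72,0] → ·  [on edge]
    (4,1)@(9, 3): e=[9,54,0] → █  [on edge]
    (5,1)@(11, 3): e=[-3,52,14] → ·
    (4,2)@(9, 5): e=[27,36,0] → █  [on edge]
    (5,2)@(11, 5): e=[15,34,14] → █
    (6,2)@(13, 5): e=[3,32,28] → █
    (7,2)@(15, 5): e=[-9,30,42] → ·
    (4,3)@(9, 7): e=[45,18,0] → █  [on edge]
    (7,3)@(15, 7): e=[9,12,42] → █
    (8,3)@(17, 7): e=[-3,10,56] → ·
    (4,4)@(9, 9): e=[63,0,0] → ·  [on edge]
    (5,4)@(11, 9): e=[51,-2,14] → ·
    (4,5)@(9, 11): e=[81,-18,0] → ·  [on edge]
  covered (8 px):
    · · · · · · · · · · · ·
    · · · · █ · · · · · · ·
    · · · · █ █ █ · · · · ·
    · · · · █ █ █ █ · · · ·
    · · · · · · · · · · · ·
    · · · · · · · · · · · ·
T2:
  degenerate (2·area = 0) — covers nothing
T3:
  2·area = 20
  edge (23, 11)→(6, 6): d=(-17,-5) top-left  bias=+0
  edge (6, 6)→(10, 6): d=(4,0) top-left  bias=+0
  edge (10, 6)→(23, 11): d=(13,5) right/bottom  bias=-1
    (5,3)@(11, 7): e=[8,4,8] → █
    (6,3)@(13, 7): e=[18,4,-2] → ·
    (5,4)@(11, 9): e=[-26,12,34] → ·
    (8,4)@(17, 9): e=[4,12,4] → █
    (9,4)@(19, 9): e=[14,12,-6] → ·
    (8,5)@(17, 11): e=[-30,20,30] → ·
    (11,5)@(23, 11): e=[0,20,0] → ·  [on edge]
  covered (2 px):
    · · · · · · · · · · · ·
    · · · · · · · · · · · ·
    · · · · · · · · · · · ·
    · · · · · █ · · · · · ·
    · · · · · · · · █ · · ·
    · · · · · · · · · · · ·

Final: "outside"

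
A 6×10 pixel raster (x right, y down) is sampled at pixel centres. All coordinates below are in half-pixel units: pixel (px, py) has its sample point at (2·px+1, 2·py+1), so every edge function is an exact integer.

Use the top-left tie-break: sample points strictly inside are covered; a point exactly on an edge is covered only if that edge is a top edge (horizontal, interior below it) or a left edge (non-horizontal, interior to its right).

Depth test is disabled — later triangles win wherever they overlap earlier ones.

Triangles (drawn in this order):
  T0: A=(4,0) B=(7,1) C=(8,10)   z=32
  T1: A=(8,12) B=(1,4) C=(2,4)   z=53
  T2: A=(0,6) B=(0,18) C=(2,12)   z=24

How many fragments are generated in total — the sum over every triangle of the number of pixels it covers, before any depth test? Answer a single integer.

T0:
  2·area = 26
  edge (4, 0)→(7, 1): d=(3,1) right/bottom  bias=-1
  edge (7, 1)→(8, 10): d=(1,9) right/bottom  bias=-1
  edge (8, 10)→(4, 0): d=(-4,-10) top-left  bias=+0
    (2,0)@(5, 1): e=[2,18,6] → X
    (3,0)@(7, 1): e=[0,0,26] → .  [on edge]
    (2,1)@(5, 3): e=[8,20,-2] → .
    (3,1)@(7, 3): e=[6,2,18] → X
    (4,1)@(9, 3): e=[4,-16,38] → .
    (3,2)@(7, 5): e=[12,4,10] → X
    (4,2)@(9, 5): e=[10,-14,30] → .
    (3,3)@(7, 7): e=[18,6,2] → X
    (4,3)@(9, 7): e=[16,-12,22] → .
    (3,4)@(7, 9): e=[24,8,-6] → .
    (4,9)@(9, 19): e=[52,0,-26] → .  [on edge]
  covered (4 px):
    . . X . . .
    . . . X . .
    . . . X . .
    . . . X . .
    . . . . . .
    . . . . . .
    . . . . . .
    . . . . . .
    . . . . . .
    . . . . . .
T1:
  2·area = 8
  edge (8, 12)→(1, 4): d=(-7,-8) top-left  bias=+0
  edge (1, 4)→(2, 4): d=(1,0) top-left  bias=+0
  edge (2, 4)→(8, 12): d=(6,8) right/bottom  bias=-1
  covered (0 px):
    . . . . . .
    . . . . . .
    . . . . . .
    . . . . . .
    . . . . . .
    . . . . . .
    . . . . . .
    . . . . . .
    . . . . . .
    . . . . . .
T2:
  2·area = 24  (B↔C swapped to make it positive)
  edge (0, 6)→(2, 12): d=(2,6) right/bottom  bias=-1
  edge (2, 12)→(0, 18): d=(-2,6) right/bottom  bias=-1
  edge (0, 18)→(0, 6): d=(0,-12) top-left  bias=+0
    (2,1)@(5, 3): e=[-36,0,60] → .  [on edge]
    (0,4)@(1, 9): e=[0,12,12] → .  [on edge]
    (1,4)@(3, 9): e=[-12,0,36] → .  [on edge]
    (0,5)@(1, 11): e=[4,8,12] → X
    (1,5)@(3, 11): e=[-8,-4,36] → .
    (0,6)@(1, 13): e=[8,4,12] → X
    (1,6)@(3, 13): e=[-4,-8,36] → .
    (0,7)@(1, 15): e=[12,0,12] → .  [on edge]
    (1,7)@(3, 15): e=[0,-12,36] → .  [on edge]
  covered (2 px):
    . . . . . .
    . . . . . .
    . . . . . .
    . . . . . .
    . . . . . .
    X . . . . .
    X . . . . .
    . . . . . .
    . . . . . .
    . . . . . .

Answer: 6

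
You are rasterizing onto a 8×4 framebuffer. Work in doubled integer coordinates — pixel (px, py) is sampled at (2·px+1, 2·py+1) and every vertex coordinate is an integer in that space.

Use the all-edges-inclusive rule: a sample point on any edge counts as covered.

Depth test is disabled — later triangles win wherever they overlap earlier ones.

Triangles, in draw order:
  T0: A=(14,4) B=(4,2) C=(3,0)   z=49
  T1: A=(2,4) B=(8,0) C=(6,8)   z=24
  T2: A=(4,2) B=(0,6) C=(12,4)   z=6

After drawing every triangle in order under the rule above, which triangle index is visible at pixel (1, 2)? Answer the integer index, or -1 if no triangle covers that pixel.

T0:
  2·area = 18
  edge (14, 4)→(4, 2): d=(-10,-2) inclusive
  edge (4, 2)→(3, 0): d=(-1,-2) inclusive
  edge (3, 0)→(14, 4): d=(11,4) inclusive
    (2,0)@(5, 1): e=[12,3,3] → #
    (3,0)@(7, 1): e=[16,7,-5] → ·
    (2,1)@(5, 3): e=[-8,1,25] → ·
    (4,1)@(9, 3): e=[0,9,9] → #  [on edge]
    (5,1)@(11, 3): e=[4,13,1] → #
    (6,1)@(13, 3): e=[8,17,-7] → ·
    (4,2)@(9, 5): e=[-20,7,31] → ·
    (5,2)@(11, 5): e=[-16,11,23] → ·
  covered (3 px):
    · · # · · · · ·
    · · · · # # · ·
    · · · · · · · ·
    · · · · · · · ·
T1:
  2·area = 40
  edge (2, 4)→(8, 0): d=(6,-4) inclusive
  edge (8, 0)→(6, 8): d=(-2,8) inclusive
  edge (6, 8)→(2, 4): d=(-4,-4) inclusive
    (3,0)@(7, 1): e=[2,6,32] → #
    (4,0)@(9, 1): e=[10,-10,40] → ·
    (0,1)@(1, 3): e=[-10,50,0] → ·  [on edge]
    (2,1)@(5, 3): e=[6,18,16] → #
    (4,1)@(9, 3): e=[22,-14,32] → ·
    (1,2)@(3, 5): e=[10,30,0] → #  [on edge]
    (3,2)@(7, 5): e=[26,-2,16] → ·
    (1,3)@(3, 7): e=[22,26,-8] → ·
    (2,3)@(5, 7): e=[30,10,0] → #  [on edge]
    (3,3)@(7, 7): e=[38,-6,8] → ·
  covered (6 px):
    · · · # · · · ·
    · · # # · · · ·
    · # # · · · · ·
    · · # · · · · ·
T2:
  2·area = 40  (B↔C swapped to make it positive)
  edge (4, 2)→(12, 4): d=(8,2) inclusive
  edge (12, 4)→(0, 6): d=(-12,2) inclusive
  edge (0, 6)→(4, 2): d=(4,-4) inclusive
    (2,0)@(5, 1): e=[-10,50,0] → ·  [on edge]
    (1,1)@(3, 3): e=[10,30,0] → #  [on edge]
    (2,1)@(5, 3): e=[6,26,8] → #
    (3,1)@(7, 3): e=[2,22,16] → #
    (4,1)@(9, 3): e=[-2,18,24] → ·
    (0,2)@(1, 5): e=[30,10,0] → #  [on edge]
    (3,2)@(7, 5): e=[18,-2,24] → ·
    (0,3)@(1, 7): e=[46,-14,8] → ·
    (1,3)@(3, 7): e=[42,-18,16] → ·
    (2,3)@(5, 7): e=[38,-22,24] → ·
  covered (6 px):
    · · · · · · · ·
    · # # # · · · ·
    # # # · · · · ·
    · · · · · · · ·

Z-buffer (winner per pixel, '.' = empty):
  . . 0 1 . . . .
  . 2 2 2 0 0 . .
  2 2 2 . . . . .
  . . 1 . . . . .

Final: 2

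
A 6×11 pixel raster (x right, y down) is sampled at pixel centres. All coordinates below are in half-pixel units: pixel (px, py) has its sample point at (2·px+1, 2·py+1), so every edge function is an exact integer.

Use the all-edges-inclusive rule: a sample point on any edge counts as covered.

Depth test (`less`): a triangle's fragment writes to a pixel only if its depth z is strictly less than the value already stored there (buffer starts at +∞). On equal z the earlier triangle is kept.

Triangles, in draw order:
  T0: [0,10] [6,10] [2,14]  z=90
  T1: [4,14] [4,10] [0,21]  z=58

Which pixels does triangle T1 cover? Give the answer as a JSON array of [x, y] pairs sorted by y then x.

T0:
  2·area = 24
  edge (0, 10)→(6, 10): d=(6,0) inclusive
  edge (6, 10)→(2, 14): d=(-4,4) inclusive
  edge (2, 14)→(0, 10): d=(-2,-4) inclusive
    (5,2)@(11, 5): e=[-30,0,54] → ·  [on edge]
    (4,3)@(9, 7): e=[-18,0,42] → ·  [on edge]
    (3,4)@(7, 9): e=[-6,0,30] → ·  [on edge]
    (0,5)@(1, 11): e=[6,16,2] → #
    (1,5)@(3, 11): e=[6,8,10] → #
    (2,5)@(5, 11): e=[6,0,18] → #  [on edge]
    (3,5)@(7, 11): e=[6,-8,26] → ·
    (0,6)@(1, 13): e=[18,8,-2] → ·
    (1,6)@(3, 13): e=[18,0,6] → #  [on edge]
    (2,6)@(5, 13): e=[18,-8,14] → ·
    (0,7)@(1, 15): e=[30,0,-6] → ·  [on edge]
    (1,7)@(3, 15): e=[30,-8,2] → ·
  covered (4 px):
    · · · · · ·
    · · · · · ·
    · · · · · ·
    · · · · · ·
    · · · · · ·
    # # # · · ·
    · # · · · ·
    · · · · · ·
    · · · · · ·
    · · · · · ·
    · · · · · ·
T1:
  2·area = 16  (B↔C swapped to make it positive)
  edge (4, 14)→(0, 21): d=(-4,7) inclusive
  edge (0, 21)→(4, 10): d=(4,-11) inclusive
  edge (4, 10)→(4, 14): d=(0,4) inclusive
    (1,6)@(3, 13): e=[11,1,4] → #
    (2,6)@(5, 13): e=[-3,23,-4] → ·
    (1,7)@(3, 15): e=[3,9,4] → #
    (2,7)@(5, 15): e=[-11,31,-4] → ·
    (1,8)@(3, 17): e=[-5,17,4] → ·
    (0,9)@(1, 19): e=[1,3,12] → #
    (1,9)@(3, 19): e=[-13,25,4] → ·
    (0,10)@(1, 21): e=[-7,11,12] → ·
  covered (3 px):
    · · · · · ·
    · · · · · ·
    · · · · · ·
    · · · · · ·
    · · · · · ·
    · · · · · ·
    · # · · · ·
    · # · · · ·
    · · · · · ·
    # · · · · ·
    · · · · · ·

Answer: [[1,6],[1,7],[0,9]]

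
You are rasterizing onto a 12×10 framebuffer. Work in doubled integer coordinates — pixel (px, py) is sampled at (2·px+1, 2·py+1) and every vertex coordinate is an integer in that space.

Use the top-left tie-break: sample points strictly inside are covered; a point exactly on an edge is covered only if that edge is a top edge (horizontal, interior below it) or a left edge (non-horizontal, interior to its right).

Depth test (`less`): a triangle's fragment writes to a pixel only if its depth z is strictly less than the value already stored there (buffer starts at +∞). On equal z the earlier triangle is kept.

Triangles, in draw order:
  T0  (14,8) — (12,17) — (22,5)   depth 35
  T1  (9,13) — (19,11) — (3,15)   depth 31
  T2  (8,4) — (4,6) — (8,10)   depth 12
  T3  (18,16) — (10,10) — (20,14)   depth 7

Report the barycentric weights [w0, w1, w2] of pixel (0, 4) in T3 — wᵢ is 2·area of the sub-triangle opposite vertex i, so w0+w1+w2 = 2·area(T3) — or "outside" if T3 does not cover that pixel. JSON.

T0:
  2·area = 66  (B↔C swapped to make it positive)
  edge (14, 8)→(22, 5): d=(8,-3) top-left  bias=+0
  edge (22, 5)→(12, 17): d=(-10,12) right/bottom  bias=-1
  edge (12, 17)→(14, 8): d=(2,-9) top-left  bias=+0
    (8,3)@(17, 7): e=[1,40,25] → X
    (9,3)@(19, 7): e=[7,16,43] → X
    (10,3)@(21, 7): e=[13,-8,61] → .
    (7,4)@(15, 9): e=[11,44,11] → X
    (9,4)@(19, 9): e=[23,-4,47] → .
    (7,5)@(15, 11): e=[27,24,15] → X
    (8,5)@(17, 11): e=[33,0,33] → .  [on edge]
    (6,6)@(13, 13): e=[37,28,1] → X
    (8,6)@(17, 13): e=[49,-20,37] → .
    (6,7)@(13, 15): e=[53,8,5] → X
    (7,7)@(15, 15): e=[59,-16,23] → .
    (6,8)@(13, 17): e=[69,-12,9] → .
  covered (8 px):
    . . . . . . . . . . . .
    . . . . . . . . . . . .
    . . . . . . . . . . . .
    . . . . . . . . X X . .
    . . . . . . . X X . . .
    . . . . . . . X . . . .
    . . . . . . X X . . . .
    . . . . . . X . . . . .
    . . . . . . . . . . . .
    . . . . . . . . . . . .
T1:
  2·area = 8
  edge (9, 13)→(19, 11): d=(10,-2) top-left  bias=+0
  edge (19, 11)→(3, 15): d=(-16,4) right/bottom  bias=-1
  edge (3, 15)→(9, 13): d=(6,-2) top-left  bias=+0
    (10,4)@(21, 9): e=[-16,24,0] → .  [on edge]
    (7,5)@(15, 11): e=[-8,16,0] → .  [on edge]
    (9,5)@(19, 11): e=[0,0,8] → .  [on edge]
    (4,6)@(9, 13): e=[0,8,0] → X  [on edge]
    (5,6)@(11, 13): e=[4,0,4] → .  [on edge]
    (1,7)@(3, 15): e=[8,0,0] → .  [on edge]
    (4,7)@(9, 15): e=[20,-24,12] → .
  covered (1 px):
    . . . . . . . . . . . .
    . . . . . . . . . . . .
    . . . . . . . . . . . .
    . . . . . . . . . . . .
    . . . . . . . . . . . .
    . . . . . . . . . . . .
    . . . . X . . . . . . .
    . . . . . . . . . . . .
    . . . . . . . . . . . .
    . . . . . . . . . . . .
T2:
  2·area = 24  (B↔C swapped to make it positive)
  edge (8, 4)→(8, 10): d=(0,6) right/bottom  bias=-1
  edge (8, 10)→(4, 6): d=(-4,-4) top-left  bias=+0
  edge (4, 6)→(8, 4): d=(4,-2) top-left  bias=+0
    (0,1)@(1, 3): e=[42,0,-18] → .  [on edge]
    (1,2)@(3, 5): e=[30,0,-6] → .  [on edge]
    (3,2)@(7, 5): e=[6,16,2] → X
    (4,2)@(9, 5): e=[-6,24,6] → .
    (2,3)@(5, 7): e=[18,0,6] → X  [on edge]
    (4,3)@(9, 7): e=[-6,16,14] → .
    (2,4)@(5, 9): e=[18,-8,14] → .
    (3,4)@(7, 9): e=[6,0,18] → X  [on edge]
    (4,4)@(9, 9): e=[-6,8,22] → .
    (3,5)@(7, 11): e=[6,-8,26] → .
    (4,5)@(9, 11): e=[-6,0,30] → .  [on edge]
    (5,6)@(11, 13): e=[-18,0,42] → .  [on edge]
    (6,7)@(13, 15): e=[-30,0,54] → .  [on edge]
    (7,8)@(15, 17): e=[-42,0,66] → .  [on edge]
    (8,9)@(17, 19): e=[-54,0,78] → .  [on edge]
  covered (4 px):
    . . . . . . . . . . . .
    . . . . . . . . . . . .
    . . . X . . . . . . . .
    . . X X . . . . . . . .
    . . . X . . . . . . . .
    . . . . . . . . . . . .
    . . . . . . . . . . . .
    . . . . . . . . . . . .
    . . . . . . . . . . . .
    . . . . . . . . . . . .
T3:
  2·area = 28
  edge (18, 16)→(10, 10): d=(-8,-6) top-left  bias=+0
  edge (10, 10)→(20, 14): d=(10,4) right/bottom  bias=-1
  edge (20, 14)→(18, 16): d=(-2,2) right/bottom  bias=-1
    (11,5)@(23, 11): e=[70,-42,0] → .  [on edge]
    (7,6)@(15, 13): e=[6,10,12] → X
    (8,6)@(17, 13): e=[18,2,8] → X
    (9,6)@(19, 13): e=[30,-6,4] → .
    (10,6)@(21, 13): e=[42,-14,0] → .  [on edge]
    (7,7)@(15, 15): e=[-10,30,8] → .
    (8,7)@(17, 15): e=[2,22,4] → X
    (9,7)@(19, 15): e=[14,14,0] → .  [on edge]
    (8,8)@(17, 17): e=[-14,42,0] → .  [on edge]
    (7,9)@(15, 19): e=[-42,70,0] → .  [on edge]
  covered (3 px):
    . . . . . . . . . . . .
    . . . . . . . . . . . .
    . . . . . . . . . . . .
    . . . . . . . . . . . .
    . . . . . . . . . . . .
    . . . . . . . . . . . .
    . . . . . . . X X . . .
    . . . . . . . . X . . .
    . . . . . . . . . . . .
    . . . . . . . . . . . .

Answer: "outside"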